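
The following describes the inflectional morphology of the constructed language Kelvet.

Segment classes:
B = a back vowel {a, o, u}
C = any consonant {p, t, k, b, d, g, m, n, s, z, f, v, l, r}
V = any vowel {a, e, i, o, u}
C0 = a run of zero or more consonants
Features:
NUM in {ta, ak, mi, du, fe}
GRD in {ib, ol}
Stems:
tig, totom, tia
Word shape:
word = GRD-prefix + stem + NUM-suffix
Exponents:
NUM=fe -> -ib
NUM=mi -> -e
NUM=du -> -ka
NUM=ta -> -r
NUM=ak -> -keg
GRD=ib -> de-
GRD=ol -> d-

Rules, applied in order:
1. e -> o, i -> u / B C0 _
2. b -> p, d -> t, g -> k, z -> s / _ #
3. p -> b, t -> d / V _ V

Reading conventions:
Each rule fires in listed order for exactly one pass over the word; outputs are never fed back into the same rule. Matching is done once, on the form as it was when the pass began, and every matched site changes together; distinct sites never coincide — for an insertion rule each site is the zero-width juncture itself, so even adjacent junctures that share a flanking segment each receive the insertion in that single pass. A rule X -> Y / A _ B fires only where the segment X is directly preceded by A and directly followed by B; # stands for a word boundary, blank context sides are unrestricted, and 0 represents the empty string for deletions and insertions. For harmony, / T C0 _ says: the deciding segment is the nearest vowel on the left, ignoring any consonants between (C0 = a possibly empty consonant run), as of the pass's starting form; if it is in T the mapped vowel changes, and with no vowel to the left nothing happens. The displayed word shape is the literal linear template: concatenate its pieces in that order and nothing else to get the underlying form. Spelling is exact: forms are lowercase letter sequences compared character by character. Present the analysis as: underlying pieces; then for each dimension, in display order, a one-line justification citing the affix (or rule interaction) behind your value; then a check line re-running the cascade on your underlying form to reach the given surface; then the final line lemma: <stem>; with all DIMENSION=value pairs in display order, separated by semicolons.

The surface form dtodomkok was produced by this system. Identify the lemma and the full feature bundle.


underlying: d-totom-keg
NUM=ak - signalled by the affix -keg
GRD=ol - signalled by the affix d-
check: dtotomkeg -> dtotomkog -> dtotomkok -> dtodomkok
lemma: totom; NUM=ak; GRD=ol


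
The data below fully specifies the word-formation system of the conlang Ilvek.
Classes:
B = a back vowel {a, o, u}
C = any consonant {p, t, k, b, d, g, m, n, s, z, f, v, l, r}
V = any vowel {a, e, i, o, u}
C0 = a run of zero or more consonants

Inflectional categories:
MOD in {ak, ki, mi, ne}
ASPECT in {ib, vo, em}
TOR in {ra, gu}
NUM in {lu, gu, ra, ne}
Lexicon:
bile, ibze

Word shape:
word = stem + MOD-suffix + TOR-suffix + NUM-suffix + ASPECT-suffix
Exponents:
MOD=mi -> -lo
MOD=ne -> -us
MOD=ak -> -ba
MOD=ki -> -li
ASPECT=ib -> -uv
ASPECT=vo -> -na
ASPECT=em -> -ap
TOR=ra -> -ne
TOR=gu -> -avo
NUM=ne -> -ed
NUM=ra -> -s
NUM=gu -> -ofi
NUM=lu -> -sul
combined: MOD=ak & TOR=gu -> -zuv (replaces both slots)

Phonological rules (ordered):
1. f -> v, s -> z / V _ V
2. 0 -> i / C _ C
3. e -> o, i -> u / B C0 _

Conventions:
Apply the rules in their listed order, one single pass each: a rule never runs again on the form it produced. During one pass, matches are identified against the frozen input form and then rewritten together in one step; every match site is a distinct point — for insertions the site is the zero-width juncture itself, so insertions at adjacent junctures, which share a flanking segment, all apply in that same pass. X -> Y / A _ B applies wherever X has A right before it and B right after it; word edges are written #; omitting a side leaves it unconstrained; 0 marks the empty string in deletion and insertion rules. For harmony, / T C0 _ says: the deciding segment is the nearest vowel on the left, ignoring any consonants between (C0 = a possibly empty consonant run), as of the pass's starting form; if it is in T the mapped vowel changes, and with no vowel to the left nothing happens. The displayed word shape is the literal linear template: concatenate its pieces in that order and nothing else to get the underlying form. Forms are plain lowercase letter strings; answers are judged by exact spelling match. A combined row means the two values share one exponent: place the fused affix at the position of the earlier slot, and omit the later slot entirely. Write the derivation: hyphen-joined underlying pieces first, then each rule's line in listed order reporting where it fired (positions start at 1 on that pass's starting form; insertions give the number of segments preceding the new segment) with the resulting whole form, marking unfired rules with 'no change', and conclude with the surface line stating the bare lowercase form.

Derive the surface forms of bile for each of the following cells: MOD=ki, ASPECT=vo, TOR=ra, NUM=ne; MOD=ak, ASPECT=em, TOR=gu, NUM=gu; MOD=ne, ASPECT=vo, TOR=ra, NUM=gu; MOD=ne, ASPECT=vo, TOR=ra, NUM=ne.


cell MOD=ki, ASPECT=vo, TOR=ra, NUM=ne:
underlying: bile-li-ne-ed-na
1. f -> v, s -> z / V _ V: no change
2. 0 -> i / C _ C: inserts after position(s) 10: bilelineedina
3. e -> o, i -> u / B C0 _: no change
surface: bilelineedina

cell MOD=ak, ASPECT=em, TOR=gu, NUM=gu:
underlying: bile-zuv-ofi-ap
1. f -> v, s -> z / V _ V: fires at position(s) 9: bilezuvoviap
2. 0 -> i / C _ C: no change
3. e -> o, i -> u / B C0 _: fires at position(s) 10: bilezuvovuap
surface: bilezuvovuap

cell MOD=ne, ASPECT=vo, TOR=ra, NUM=gu:
underlying: bile-us-ne-ofi-na
1. f -> v, s -> z / V _ V: fires at position(s) 10: bileusneovina
2. 0 -> i / C _ C: inserts after position(s) 6: bileusineovina
3. e -> o, i -> u / B C0 _: fires at position(s) 7, 12: bileusuneovuna
surface: bileusuneovuna

cell MOD=ne, ASPECT=vo, TOR=ra, NUM=ne:
underlying: bile-us-ne-ed-na
1. f -> v, s -> z / V _ V: no change
2. 0 -> i / C _ C: inserts after position(s) 6, 10: bileusineedina
3. e -> o, i -> u / B C0 _: fires at position(s) 7: bileusuneedina
surface: bileusuneedina


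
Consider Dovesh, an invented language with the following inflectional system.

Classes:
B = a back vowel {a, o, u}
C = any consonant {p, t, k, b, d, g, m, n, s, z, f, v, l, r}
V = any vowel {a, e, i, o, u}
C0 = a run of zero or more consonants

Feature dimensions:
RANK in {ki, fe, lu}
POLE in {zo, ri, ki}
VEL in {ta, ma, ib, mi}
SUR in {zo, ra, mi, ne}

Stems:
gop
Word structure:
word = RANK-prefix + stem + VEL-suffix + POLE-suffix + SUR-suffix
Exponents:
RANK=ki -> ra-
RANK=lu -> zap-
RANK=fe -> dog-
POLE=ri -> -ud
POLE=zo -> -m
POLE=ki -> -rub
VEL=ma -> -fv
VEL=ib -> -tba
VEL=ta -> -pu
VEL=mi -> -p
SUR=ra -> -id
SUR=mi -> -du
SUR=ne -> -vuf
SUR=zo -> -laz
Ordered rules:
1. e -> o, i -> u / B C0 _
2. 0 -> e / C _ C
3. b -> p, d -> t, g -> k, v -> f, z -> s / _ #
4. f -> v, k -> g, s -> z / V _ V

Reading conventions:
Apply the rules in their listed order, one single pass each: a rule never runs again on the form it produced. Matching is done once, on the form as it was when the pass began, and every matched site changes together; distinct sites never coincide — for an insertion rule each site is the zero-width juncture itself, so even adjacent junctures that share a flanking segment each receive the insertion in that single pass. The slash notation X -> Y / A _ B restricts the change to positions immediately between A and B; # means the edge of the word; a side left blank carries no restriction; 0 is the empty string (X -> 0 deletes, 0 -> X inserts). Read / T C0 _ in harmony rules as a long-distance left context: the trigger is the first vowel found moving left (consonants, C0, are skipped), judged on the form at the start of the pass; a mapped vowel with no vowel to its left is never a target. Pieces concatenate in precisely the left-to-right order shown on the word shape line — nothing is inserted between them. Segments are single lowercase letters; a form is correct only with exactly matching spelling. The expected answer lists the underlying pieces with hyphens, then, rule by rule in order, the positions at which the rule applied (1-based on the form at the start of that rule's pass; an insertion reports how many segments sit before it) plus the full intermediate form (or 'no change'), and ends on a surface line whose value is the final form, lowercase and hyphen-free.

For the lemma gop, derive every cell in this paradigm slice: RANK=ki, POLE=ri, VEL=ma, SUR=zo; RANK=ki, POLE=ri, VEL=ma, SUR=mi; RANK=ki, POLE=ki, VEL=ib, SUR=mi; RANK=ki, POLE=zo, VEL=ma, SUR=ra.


cell RANK=ki, POLE=ri, VEL=ma, SUR=zo:
underlying: ra-gop-fv-ud-laz
1. e -> o, i -> u / B C0 _: no change
2. 0 -> e / C _ C: inserts after position(s) 5, 6, 9: ragopefevudelaz
3. b -> p, d -> t, g -> k, v -> f, z -> s / _ #: fires at position(s) 15: ragopefevudelas
4. f -> v, k -> g, s -> z / V _ V: fires at position(s) 7: ragopevevudelas
surface: ragopevevudelas

cell RANK=ki, POLE=ri, VEL=ma, SUR=mi:
underlying: ra-gop-fv-ud-du
1. e -> o, i -> u / B C0 _: no change
2. 0 -> e / C _ C: inserts after position(s) 5, 6, 9: ragopefevudedu
3. b -> p, d -> t, g -> k, v -> f, z -> s / _ #: no change
4. f -> v, k -> g, s -> z / V _ V: fires at position(s) 7: ragopevevudedu
surface: ragopevevudedu

cell RANK=ki, POLE=ki, VEL=ib, SUR=mi:
underlying: ra-gop-tba-rub-du
1. e -> o, i -> u / B C0 _: no change
2. 0 -> e / C _ C: inserts after position(s) 5, 6, 11: ragopetebarubedu
3. b -> p, d -> t, g -> k, v -> f, z -> s / _ #: no change
4. f -> v, k -> g, s -> z / V _ V: no change
surface: ragopetebarubedu

cell RANK=ki, POLE=zo, VEL=ma, SUR=ra:
underlying: ra-gop-fv-m-id
1. e -> o, i -> u / B C0 _: fires at position(s) 9: ragopfvmud
2. 0 -> e / C _ C: inserts after position(s) 5, 6, 7: ragopefevemud
3. b -> p, d -> t, g -> k, v -> f, z -> s / _ #: fires at position(s) 13: ragopefevemut
4. f -> v, k -> g, s -> z / V _ V: fires at position(s) 7: ragopevevemut
surface: ragopevevemut


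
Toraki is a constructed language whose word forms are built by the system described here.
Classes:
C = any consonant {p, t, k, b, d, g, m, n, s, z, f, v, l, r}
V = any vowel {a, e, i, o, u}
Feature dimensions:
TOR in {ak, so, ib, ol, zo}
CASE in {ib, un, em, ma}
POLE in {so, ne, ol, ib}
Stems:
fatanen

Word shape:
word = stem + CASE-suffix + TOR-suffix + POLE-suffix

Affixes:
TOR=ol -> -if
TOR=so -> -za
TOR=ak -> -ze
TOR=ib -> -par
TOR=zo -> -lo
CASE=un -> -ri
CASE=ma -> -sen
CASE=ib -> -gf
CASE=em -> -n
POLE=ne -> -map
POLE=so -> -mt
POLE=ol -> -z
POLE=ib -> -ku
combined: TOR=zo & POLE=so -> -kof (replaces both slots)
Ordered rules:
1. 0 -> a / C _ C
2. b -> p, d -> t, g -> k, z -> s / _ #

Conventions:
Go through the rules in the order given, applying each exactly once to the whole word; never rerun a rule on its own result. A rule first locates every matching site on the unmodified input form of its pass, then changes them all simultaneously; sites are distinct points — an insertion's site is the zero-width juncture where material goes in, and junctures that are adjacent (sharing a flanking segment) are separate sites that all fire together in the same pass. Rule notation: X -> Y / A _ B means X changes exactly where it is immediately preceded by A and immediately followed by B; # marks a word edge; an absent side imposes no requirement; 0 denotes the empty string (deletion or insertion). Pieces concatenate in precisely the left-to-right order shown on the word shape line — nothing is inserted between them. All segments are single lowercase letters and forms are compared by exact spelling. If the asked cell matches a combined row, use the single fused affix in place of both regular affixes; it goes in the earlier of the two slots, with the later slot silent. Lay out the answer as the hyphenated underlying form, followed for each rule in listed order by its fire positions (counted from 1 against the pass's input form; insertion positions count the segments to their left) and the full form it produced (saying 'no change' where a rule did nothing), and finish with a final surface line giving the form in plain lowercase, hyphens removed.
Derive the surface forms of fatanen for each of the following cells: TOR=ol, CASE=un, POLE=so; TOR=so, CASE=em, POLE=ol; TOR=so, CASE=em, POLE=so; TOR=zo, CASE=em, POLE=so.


cell TOR=ol, CASE=un, POLE=so:
underlying: fatanen-ri-if-mt
1. 0 -> a / C _ C: inserts after position(s) 7, 11, 12: fatanenariifamat
2. b -> p, d -> t, g -> k, z -> s / _ #: no change
surface: fatanenariifamat

cell TOR=so, CASE=em, POLE=ol:
underlying: fatanen-n-za-z
1. 0 -> a / C _ C: inserts after position(s) 7, 8: fatanenanazaz
2. b -> p, d -> t, g -> k, z -> s / _ #: fires at position(s) 13: fatanenanazas
surface: fatanenanazas

cell TOR=so, CASE=em, POLE=so:
underlying: fatanen-n-za-mt
1. 0 -> a / C _ C: inserts after position(s) 7, 8, 11: fatanenanazamat
2. b -> p, d -> t, g -> k, z -> s / _ #: no change
surface: fatanenanazamat

cell TOR=zo, CASE=em, POLE=so:
underlying: fatanen-n-kof
1. 0 -> a / C _ C: inserts after position(s) 7, 8: fatanenanakof
2. b -> p, d -> t, g -> k, z -> s / _ #: no change
surface: fatanenanakof


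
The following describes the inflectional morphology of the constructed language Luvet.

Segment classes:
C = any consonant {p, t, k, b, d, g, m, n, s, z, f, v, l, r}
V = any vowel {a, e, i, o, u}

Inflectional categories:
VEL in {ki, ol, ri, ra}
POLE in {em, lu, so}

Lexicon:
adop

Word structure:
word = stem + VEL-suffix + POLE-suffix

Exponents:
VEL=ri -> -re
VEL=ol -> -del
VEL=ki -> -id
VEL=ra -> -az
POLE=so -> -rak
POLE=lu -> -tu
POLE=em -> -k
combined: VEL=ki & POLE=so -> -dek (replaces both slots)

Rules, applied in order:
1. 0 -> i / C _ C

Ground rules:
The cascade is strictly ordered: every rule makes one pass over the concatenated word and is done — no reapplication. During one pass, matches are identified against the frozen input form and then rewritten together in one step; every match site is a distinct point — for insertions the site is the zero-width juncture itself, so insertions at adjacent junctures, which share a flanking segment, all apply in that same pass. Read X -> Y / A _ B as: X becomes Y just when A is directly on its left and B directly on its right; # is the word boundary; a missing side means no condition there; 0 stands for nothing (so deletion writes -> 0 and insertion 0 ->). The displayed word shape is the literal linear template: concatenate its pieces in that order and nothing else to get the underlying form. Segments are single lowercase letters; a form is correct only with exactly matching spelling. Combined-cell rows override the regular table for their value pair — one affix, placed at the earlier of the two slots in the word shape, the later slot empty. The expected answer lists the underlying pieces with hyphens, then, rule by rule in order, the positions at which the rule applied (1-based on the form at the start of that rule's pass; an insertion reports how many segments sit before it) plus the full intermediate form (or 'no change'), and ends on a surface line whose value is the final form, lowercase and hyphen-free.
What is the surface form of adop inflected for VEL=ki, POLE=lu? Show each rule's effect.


underlying: adop-id-tu
1. 0 -> i / C _ C: inserts after position(s) 6: adopiditu
surface: adopiditu


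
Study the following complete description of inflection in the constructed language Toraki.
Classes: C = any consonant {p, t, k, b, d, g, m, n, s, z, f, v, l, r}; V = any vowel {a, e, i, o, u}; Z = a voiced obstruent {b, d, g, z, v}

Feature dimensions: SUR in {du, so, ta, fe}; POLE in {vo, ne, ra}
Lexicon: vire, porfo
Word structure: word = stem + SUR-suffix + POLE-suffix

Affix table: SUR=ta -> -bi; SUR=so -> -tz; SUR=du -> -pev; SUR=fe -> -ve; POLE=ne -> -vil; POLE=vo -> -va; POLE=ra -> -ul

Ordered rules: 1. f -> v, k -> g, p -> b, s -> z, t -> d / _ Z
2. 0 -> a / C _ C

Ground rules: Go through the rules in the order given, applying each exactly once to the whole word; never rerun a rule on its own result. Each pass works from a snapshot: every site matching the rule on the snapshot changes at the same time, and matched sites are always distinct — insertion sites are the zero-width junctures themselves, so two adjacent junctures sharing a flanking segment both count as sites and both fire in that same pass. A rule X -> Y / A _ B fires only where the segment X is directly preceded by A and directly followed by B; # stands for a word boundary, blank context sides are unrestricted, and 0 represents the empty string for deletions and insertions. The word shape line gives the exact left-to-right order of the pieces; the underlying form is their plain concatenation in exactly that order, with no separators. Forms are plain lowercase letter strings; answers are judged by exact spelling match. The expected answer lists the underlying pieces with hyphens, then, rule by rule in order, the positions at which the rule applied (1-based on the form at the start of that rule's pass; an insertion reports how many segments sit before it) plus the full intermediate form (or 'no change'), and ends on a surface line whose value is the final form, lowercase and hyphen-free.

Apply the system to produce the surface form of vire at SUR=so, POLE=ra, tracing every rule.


underlying: vire-tz-ul
1. f -> v, k -> g, p -> b, s -> z, t -> d / _ Z: fires at position(s) 5: viredzul
2. 0 -> a / C _ C: inserts after position(s) 5: viredazul
surface: viredazul


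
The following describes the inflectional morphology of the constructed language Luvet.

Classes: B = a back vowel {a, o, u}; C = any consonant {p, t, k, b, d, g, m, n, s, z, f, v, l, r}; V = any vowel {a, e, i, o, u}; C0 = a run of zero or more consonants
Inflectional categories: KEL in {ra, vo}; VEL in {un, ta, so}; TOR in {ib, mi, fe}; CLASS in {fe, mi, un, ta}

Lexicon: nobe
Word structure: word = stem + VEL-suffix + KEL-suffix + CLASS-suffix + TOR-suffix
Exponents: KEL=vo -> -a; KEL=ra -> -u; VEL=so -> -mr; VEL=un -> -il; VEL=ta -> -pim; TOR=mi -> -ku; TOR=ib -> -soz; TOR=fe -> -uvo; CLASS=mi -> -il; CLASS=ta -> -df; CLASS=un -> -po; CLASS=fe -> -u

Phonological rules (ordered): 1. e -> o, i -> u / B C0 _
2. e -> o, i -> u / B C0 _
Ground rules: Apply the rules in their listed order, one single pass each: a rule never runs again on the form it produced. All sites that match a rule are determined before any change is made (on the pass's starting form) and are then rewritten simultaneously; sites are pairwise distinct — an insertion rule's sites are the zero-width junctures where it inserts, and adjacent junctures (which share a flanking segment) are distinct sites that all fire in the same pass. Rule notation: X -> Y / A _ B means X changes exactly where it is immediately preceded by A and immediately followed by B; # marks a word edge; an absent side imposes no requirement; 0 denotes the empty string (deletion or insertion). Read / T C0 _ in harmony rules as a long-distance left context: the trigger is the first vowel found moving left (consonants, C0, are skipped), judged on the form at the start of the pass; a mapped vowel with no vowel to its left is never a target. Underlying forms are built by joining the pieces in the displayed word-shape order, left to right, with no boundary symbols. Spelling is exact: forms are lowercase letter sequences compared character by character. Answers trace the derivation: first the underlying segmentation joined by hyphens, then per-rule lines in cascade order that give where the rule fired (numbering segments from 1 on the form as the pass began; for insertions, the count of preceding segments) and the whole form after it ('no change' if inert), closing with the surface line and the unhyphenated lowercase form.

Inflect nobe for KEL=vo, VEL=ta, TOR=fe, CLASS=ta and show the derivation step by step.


underlying: nobe-pim-a-df-uvo
1. e -> o, i -> u / B C0 _: fires at position(s) 4: nobopimadfuvo
2. e -> o, i -> u / B C0 _: fires at position(s) 6: nobopumadfuvo
surface: nobopumadfuvo


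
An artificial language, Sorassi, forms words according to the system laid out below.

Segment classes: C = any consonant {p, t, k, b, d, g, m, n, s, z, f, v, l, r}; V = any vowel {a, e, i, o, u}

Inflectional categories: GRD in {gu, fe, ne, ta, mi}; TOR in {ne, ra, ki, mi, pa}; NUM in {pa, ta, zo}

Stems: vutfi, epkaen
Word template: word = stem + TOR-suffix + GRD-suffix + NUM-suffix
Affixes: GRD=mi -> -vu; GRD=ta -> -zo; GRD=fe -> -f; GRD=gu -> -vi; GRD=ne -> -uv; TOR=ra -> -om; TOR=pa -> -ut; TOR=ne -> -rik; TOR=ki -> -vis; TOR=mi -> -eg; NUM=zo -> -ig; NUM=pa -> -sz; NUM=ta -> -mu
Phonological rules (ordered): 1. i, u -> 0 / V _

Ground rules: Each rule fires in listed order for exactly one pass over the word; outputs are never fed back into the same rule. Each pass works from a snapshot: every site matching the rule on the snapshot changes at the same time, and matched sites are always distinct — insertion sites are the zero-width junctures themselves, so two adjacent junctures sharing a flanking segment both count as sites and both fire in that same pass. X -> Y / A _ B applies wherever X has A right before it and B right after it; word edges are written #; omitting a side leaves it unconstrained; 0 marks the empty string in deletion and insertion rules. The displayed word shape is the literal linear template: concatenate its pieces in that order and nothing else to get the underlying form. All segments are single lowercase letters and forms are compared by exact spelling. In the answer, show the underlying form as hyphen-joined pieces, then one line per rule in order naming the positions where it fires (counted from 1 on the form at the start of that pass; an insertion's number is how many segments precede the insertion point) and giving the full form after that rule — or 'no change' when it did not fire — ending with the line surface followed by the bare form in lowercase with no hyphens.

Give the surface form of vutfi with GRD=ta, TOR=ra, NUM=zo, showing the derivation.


underlying: vutfi-om-zo-ig
1. i, u -> 0 / V _: fires at position(s) 10: vutfiomzog
surface: vutfiomzog


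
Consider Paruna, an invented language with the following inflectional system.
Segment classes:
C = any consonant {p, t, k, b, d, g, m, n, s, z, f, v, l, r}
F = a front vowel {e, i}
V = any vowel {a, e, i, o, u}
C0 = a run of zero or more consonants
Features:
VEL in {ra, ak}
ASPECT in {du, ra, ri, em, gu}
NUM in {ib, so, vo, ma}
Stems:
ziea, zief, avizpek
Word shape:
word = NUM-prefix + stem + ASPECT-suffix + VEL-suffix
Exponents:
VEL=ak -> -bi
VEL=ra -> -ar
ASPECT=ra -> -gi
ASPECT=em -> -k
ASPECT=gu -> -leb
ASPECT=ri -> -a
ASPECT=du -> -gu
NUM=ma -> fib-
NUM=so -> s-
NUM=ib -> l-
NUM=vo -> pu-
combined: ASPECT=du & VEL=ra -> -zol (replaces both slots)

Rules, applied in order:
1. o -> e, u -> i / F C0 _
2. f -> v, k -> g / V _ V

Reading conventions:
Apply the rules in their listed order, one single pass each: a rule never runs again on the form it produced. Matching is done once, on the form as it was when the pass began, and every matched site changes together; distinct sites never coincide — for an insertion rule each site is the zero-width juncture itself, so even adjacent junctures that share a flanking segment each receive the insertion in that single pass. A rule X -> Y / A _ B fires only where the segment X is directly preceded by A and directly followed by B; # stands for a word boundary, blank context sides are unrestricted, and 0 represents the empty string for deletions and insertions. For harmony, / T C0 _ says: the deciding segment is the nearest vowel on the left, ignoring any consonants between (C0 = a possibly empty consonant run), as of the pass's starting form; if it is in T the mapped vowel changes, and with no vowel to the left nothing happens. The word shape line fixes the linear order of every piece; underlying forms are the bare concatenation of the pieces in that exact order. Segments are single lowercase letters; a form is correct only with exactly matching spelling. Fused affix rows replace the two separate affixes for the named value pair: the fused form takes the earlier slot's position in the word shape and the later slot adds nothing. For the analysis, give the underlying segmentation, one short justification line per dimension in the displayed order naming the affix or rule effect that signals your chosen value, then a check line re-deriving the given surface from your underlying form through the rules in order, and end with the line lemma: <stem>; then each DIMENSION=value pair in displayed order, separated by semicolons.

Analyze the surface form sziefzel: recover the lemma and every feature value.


underlying: s-zief-zol
VEL=ra - signalled by the combined affix row
ASPECT=du - signalled by the combined affix row
NUM=so - signalled by the affix s-
check: sziefzol -> sziefzel -> sziefzel
lemma: zief; VEL=ra; ASPECT=du; NUM=so


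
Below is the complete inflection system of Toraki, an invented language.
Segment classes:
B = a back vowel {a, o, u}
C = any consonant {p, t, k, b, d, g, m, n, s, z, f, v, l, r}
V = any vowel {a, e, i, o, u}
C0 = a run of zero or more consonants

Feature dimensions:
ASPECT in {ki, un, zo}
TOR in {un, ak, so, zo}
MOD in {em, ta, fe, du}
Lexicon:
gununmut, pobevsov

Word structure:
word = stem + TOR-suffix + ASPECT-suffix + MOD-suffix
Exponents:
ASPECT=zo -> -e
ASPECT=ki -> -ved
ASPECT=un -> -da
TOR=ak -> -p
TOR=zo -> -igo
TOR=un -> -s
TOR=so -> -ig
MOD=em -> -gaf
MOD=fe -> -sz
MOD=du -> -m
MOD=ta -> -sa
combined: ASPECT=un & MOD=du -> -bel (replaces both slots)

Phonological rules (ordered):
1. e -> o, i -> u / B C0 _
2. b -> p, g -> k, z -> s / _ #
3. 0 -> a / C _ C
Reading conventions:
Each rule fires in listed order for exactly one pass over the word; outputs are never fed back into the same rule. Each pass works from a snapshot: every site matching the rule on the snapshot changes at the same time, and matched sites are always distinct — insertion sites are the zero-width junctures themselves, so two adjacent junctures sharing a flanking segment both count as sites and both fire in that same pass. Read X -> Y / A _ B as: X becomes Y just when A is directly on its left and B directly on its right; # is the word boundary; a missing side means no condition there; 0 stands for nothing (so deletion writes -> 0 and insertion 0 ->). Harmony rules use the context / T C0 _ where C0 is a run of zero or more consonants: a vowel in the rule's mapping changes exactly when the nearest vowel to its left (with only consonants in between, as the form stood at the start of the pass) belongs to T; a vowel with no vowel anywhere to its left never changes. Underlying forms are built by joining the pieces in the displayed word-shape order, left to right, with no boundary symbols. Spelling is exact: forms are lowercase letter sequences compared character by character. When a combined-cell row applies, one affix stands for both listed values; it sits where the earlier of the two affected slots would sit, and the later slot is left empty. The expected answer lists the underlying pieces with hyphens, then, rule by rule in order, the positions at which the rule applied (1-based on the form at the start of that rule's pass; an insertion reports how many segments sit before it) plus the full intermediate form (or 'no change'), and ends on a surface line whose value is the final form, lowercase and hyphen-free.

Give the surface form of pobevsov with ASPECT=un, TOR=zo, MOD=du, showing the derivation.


underlying: pobevsov-igo-bel
1. e -> o, i -> u / B C0 _: fires at position(s) 4, 9, 13: pobovsovugobol
2. b -> p, g -> k, z -> s / _ #: no change
3. 0 -> a / C _ C: inserts after position(s) 5: pobovasovugobol
surface: pobovasovugobol


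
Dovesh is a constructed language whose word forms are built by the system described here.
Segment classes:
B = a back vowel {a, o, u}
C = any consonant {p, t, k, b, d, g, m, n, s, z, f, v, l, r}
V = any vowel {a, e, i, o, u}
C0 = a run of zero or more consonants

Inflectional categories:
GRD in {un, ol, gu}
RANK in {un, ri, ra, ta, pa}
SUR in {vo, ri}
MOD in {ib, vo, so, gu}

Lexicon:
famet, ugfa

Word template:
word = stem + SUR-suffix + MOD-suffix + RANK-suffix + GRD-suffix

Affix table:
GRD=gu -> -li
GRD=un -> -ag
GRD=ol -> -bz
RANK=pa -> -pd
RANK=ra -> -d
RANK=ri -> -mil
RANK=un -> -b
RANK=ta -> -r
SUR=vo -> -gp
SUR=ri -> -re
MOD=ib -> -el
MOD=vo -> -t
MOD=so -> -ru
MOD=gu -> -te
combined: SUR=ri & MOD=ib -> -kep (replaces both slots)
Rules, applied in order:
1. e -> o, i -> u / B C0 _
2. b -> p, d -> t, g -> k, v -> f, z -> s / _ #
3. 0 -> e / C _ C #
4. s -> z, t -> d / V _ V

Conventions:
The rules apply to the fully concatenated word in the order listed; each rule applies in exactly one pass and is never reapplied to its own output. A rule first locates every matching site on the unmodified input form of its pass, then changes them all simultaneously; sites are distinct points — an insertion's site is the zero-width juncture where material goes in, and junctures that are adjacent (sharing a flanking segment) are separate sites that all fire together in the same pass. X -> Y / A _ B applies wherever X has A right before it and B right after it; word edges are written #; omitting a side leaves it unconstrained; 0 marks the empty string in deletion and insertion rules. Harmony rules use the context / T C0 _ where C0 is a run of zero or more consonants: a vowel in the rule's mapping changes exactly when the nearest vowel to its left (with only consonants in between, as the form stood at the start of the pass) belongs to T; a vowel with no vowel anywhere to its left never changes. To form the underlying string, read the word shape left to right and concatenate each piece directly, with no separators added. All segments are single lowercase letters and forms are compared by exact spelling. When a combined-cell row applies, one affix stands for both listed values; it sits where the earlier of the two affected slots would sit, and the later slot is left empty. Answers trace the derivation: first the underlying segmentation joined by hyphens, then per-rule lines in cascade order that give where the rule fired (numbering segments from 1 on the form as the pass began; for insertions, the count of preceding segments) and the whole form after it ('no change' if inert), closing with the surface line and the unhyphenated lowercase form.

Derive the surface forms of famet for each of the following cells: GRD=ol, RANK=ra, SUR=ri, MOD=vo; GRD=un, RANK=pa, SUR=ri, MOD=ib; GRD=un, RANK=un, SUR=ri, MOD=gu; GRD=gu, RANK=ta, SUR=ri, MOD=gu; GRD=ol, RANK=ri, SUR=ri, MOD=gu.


cell GRD=ol, RANK=ra, SUR=ri, MOD=vo:
underlying: famet-re-t-d-bz
1. e -> o, i -> u / B C0 _: fires at position(s) 4: famotretdbz
2. b -> p, d -> t, g -> k, v -> f, z -> s / _ #: fires at position(s) 11: famotretdbs
3. 0 -> e / C _ C #: inserts after position(s) 10: famotretdbes
4. s -> z, t -> d / V _ V: no change
surface: famotretdbes

cell GRD=un, RANK=pa, SUR=ri, MOD=ib:
underlying: famet-kep-pd-ag
1. e -> o, i -> u / B C0 _: fires at position(s) 4: famotkeppdag
2. b -> p, d -> t, g -> k, v -> f, z -> s / _ #: fires at position(s) 12: famotkeppdak
3. 0 -> e / C _ C #: no change
4. s -> z, t -> d / V _ V: no change
surface: famotkeppdak

cell GRD=un, RANK=un, SUR=ri, MOD=gu:
underlying: famet-re-te-b-ag
1. e -> o, i -> u / B C0 _: fires at position(s) 4: famotretebag
2. b -> p, d -> t, g -> k, v -> f, z -> s / _ #: fires at position(s) 12: famotretebak
3. 0 -> e / C _ C #: no change
4. s -> z, t -> d / V _ V: fires at position(s) 8: famotredebak
surface: famotredebak

cell GRD=gu, RANK=ta, SUR=ri, MOD=gu:
underlying: famet-re-te-r-li
1. e -> o, i -> u / B C0 _: fires at position(s) 4: famotreterli
2. b -> p, d -> t, g -> k, v -> f, z -> s / _ #: no change
3. 0 -> e / C _ C #: no change
4. s -> z, t -> d / V _ V: fires at position(s) 8: famotrederli
surface: famotrederli

cell GRD=ol, RANK=ri, SUR=ri, MOD=gu:
underlying: famet-re-te-mil-bz
1. e -> o, i -> u / B C0 _: fires at position(s) 4: famotretemilbz
2. b -> p, d -> t, g -> k, v -> f, z -> s / _ #: fires at position(s) 14: famotretemilbs
3. 0 -> e / C _ C #: inserts after position(s) 13: famotretemilbes
4. s -> z, t -> d / V _ V: fires at position(s) 8: famotredemilbes
surface: famotredemilbes


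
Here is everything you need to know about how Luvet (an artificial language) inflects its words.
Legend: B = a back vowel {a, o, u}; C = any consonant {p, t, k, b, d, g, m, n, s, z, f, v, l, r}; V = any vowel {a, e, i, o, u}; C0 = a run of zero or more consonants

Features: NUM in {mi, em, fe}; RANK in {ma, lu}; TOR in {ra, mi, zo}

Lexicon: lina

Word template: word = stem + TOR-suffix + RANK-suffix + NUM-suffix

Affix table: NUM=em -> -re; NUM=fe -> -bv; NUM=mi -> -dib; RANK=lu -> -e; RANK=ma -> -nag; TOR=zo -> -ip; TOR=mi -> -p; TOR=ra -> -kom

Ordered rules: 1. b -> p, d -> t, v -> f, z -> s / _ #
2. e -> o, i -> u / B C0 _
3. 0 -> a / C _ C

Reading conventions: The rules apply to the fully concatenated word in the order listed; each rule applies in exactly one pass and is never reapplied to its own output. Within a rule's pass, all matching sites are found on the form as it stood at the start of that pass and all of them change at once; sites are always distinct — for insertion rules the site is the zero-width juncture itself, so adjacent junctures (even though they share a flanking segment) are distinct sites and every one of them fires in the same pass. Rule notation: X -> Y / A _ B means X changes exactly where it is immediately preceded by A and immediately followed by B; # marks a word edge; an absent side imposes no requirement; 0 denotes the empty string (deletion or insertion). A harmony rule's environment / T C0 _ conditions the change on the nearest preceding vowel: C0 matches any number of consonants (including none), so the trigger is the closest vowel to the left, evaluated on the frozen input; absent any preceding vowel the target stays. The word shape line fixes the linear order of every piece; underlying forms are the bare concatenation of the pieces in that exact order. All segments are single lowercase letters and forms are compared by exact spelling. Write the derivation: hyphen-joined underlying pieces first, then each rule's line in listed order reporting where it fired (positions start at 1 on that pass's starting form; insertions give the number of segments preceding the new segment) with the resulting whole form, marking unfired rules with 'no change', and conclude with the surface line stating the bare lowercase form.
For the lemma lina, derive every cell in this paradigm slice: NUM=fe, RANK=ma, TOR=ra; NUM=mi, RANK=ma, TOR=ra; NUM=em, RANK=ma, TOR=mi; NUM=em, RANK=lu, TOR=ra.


cell NUM=fe, RANK=ma, TOR=ra:
underlying: lina-kom-nag-bv
1. b -> p, d -> t, v -> f, z -> s / _ #: fires at position(s) 12: linakomnagbf
2. e -> o, i -> u / B C0 _: no change
3. 0 -> a / C _ C: inserts after position(s) 7, 10, 11: linakomanagabaf
surface: linakomanagabaf

cell NUM=mi, RANK=ma, TOR=ra:
underlying: lina-kom-nag-dib
1. b -> p, d -> t, v -> f, z -> s / _ #: fires at position(s) 13: linakomnagdip
2. e -> o, i -> u / B C0 _: fires at position(s) 12: linakomnagdup
3. 0 -> a / C _ C: inserts after position(s) 7, 10: linakomanagadup
surface: linakomanagadup

cell NUM=em, RANK=ma, TOR=mi:
underlying: lina-p-nag-re
1. b -> p, d -> t, v -> f, z -> s / _ #: no change
2. e -> o, i -> u / B C0 _: fires at position(s) 10: linapnagro
3. 0 -> a / C _ C: inserts after position(s) 5, 8: linapanagaro
surface: linapanagaro

cell NUM=em, RANK=lu, TOR=ra:
underlying: lina-kom-e-re
1. b -> p, d -> t, v -> f, z -> s / _ #: no change
2. e -> o, i -> u / B C0 _: fires at position(s) 8: linakomore
3. 0 -> a / C _ C: no change
surface: linakomore


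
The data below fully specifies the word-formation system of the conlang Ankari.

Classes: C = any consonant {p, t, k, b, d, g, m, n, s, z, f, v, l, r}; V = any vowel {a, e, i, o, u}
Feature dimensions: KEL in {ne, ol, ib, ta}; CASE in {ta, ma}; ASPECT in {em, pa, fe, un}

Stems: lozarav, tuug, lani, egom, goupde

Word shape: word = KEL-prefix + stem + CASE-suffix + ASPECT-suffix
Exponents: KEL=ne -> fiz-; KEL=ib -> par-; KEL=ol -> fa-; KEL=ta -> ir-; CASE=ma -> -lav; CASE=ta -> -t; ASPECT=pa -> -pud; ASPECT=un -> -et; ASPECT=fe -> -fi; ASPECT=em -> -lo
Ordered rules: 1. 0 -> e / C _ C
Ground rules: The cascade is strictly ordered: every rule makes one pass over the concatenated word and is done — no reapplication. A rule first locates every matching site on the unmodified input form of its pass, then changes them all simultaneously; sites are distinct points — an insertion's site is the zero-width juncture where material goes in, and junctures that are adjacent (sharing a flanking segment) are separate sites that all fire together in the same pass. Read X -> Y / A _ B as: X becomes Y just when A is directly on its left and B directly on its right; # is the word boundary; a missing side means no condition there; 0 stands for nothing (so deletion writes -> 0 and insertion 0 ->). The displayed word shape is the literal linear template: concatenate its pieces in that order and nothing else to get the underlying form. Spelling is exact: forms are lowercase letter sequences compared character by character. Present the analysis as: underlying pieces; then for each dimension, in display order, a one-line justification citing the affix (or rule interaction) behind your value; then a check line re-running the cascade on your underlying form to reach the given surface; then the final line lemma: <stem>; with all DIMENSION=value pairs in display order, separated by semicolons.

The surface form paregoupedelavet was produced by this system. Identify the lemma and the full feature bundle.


underlying: par-goupde-lav-et
KEL=ib - signalled by the affix par-
CASE=ma - signalled by the affix -lav
ASPECT=un - signalled by the affix -et
check: pargoupdelavet -> paregoupedelavet
lemma: goupde; KEL=ib; CASE=ma; ASPECT=un


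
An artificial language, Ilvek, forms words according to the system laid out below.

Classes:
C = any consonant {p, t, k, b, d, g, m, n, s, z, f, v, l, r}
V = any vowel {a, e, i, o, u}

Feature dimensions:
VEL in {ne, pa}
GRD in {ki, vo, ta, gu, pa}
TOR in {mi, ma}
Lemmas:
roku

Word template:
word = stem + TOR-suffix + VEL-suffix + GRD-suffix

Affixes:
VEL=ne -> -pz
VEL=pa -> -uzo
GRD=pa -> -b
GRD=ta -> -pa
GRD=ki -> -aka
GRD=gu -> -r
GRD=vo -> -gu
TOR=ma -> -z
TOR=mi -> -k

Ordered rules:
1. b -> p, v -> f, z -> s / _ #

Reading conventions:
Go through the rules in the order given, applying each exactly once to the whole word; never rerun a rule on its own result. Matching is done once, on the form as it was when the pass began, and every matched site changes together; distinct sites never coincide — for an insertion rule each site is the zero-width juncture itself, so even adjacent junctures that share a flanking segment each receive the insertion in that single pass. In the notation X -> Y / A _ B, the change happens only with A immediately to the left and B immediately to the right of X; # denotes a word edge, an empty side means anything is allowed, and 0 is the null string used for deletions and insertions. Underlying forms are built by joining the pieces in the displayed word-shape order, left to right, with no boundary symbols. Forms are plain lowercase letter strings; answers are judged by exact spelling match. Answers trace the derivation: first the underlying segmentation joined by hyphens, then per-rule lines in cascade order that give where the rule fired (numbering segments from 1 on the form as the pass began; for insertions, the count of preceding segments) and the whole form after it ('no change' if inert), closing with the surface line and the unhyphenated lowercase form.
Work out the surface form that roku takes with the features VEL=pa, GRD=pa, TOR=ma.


underlying: roku-z-uzo-b
1. b -> p, v -> f, z -> s / _ #: fires at position(s) 9: rokuzuzop
surface: rokuzuzop


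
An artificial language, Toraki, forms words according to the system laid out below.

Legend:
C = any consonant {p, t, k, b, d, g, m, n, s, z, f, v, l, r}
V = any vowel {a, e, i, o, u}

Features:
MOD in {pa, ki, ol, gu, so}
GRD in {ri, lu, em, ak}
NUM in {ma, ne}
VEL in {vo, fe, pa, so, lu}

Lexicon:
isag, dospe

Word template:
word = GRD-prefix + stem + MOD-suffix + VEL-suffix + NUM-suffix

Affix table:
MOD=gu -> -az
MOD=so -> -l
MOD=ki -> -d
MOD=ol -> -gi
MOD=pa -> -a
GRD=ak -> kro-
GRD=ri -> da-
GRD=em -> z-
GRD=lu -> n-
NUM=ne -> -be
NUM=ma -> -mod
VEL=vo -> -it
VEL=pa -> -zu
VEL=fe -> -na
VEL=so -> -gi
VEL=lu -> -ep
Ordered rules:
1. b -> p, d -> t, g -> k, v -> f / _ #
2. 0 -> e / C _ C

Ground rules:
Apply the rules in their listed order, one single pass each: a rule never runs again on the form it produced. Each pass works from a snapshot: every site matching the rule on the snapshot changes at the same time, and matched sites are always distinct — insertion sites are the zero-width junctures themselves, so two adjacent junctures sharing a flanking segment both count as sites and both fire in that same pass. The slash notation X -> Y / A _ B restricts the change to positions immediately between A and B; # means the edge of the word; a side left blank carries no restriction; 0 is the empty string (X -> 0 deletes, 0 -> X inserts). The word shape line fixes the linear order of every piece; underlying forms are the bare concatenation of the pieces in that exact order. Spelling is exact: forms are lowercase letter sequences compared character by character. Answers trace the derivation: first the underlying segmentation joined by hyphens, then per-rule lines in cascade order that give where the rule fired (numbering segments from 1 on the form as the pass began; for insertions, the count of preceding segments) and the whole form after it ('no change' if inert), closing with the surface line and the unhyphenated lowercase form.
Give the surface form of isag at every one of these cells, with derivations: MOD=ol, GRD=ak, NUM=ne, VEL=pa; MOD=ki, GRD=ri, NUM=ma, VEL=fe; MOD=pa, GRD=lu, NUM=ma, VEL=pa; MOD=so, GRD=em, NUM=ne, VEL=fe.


cell MOD=ol, GRD=ak, NUM=ne, VEL=pa:
underlying: kro-isag-gi-zu-be
1. b -> p, d -> t, g -> k, v -> f / _ #: no change
2. 0 -> e / C _ C: inserts after position(s) 1, 7: keroisagegizube
surface: keroisagegizube

cell MOD=ki, GRD=ri, NUM=ma, VEL=fe:
underlying: da-isag-d-na-mod
1. b -> p, d -> t, g -> k, v -> f / _ #: fires at position(s) 12: daisagdnamot
2. 0 -> e / C _ C: inserts after position(s) 6, 7: daisagedenamot
surface: daisagedenamot

cell MOD=pa, GRD=lu, NUM=ma, VEL=pa:
underlying: n-isag-a-zu-mod
1. b -> p, d -> t, g -> k, v -> f / _ #: fires at position(s) 11: nisagazumot
2. 0 -> e / C _ C: no change
surface: nisagazumot

cell MOD=so, GRD=em, NUM=ne, VEL=fe:
underlying: z-isag-l-na-be
1. b -> p, d -> t, g -> k, v -> f / _ #: no change
2. 0 -> e / C _ C: inserts after position(s) 5, 6: zisagelenabe
surface: zisagelenabe
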